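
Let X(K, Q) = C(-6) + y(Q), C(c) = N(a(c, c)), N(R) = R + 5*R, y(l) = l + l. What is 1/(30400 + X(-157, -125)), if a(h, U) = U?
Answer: 1/30114 ≈ 3.3207e-5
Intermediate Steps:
y(l) = 2*l
N(R) = 6*R
C(c) = 6*c
X(K, Q) = -36 + 2*Q (X(K, Q) = 6*(-6) + 2*Q = -36 + 2*Q)
1/(30400 + X(-157, -125)) = 1/(30400 + (-36 + 2*(-125))) = 1/(30400 + (-36 - 250)) = 1/(30400 - 286) = 1/30114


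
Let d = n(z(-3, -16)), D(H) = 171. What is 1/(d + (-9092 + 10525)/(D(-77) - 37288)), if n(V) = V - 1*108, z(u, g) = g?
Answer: -37117/4603941 ≈ -0.0080620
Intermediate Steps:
n(V) = -108 + V (n(V) = V - 108 = -108 + V)
d = -124 (d = -108 - 16 = -124)
1/(d + (-9092 + 10525)/(D(-77) - 37288)) = 1/(-124 + (-9092 + 10525)/(171 - 37288)) = 1/(-124 + 1433/(-37117)) = 1/(-124 + 1433*(-1/37117)) = 1/(-124 - 1433/37117) = 1/(-4603941/37117) = -37117/4603941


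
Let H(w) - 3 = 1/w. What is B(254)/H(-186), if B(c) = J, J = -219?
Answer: -40734/557 ≈ -73.131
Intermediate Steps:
H(w) = 3 + 1/w
B(c) = -219
B(254)/H(-186) = -219/(3 + 1/(-186)) = -219/(3 - 1/186) = -219/557/186 = -219*186/557 = -40734/557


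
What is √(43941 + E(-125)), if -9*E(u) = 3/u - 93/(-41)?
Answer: √46165251135/1025 ≈ 209.62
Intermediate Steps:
E(u) = -31/123 - 1/(3*u) (E(u) = -(3/u - 93/(-41))/9 = -(3/u - 93*(-1/41))/9 = -(3/u + 93/41)/9 = -(93/41 + 3/u)/9 = -31/123 - 1/(3*u))
√(43941 + E(-125)) = √(43941 + (1/123)*(-41 - 31*(-125))/(-125)) = √(43941 + (1/123)*(-1/125)*(-41 + 3875)) = √(43941 + (1/123)*(-1/125)*3834) = √(43941 - 1278/5125) = √(225196347/5125) = √46165251135/1025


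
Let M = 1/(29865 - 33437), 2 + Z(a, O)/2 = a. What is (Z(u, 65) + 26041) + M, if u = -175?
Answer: 91753963/3572 ≈ 25687.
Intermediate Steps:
Z(a, O) = -4 + 2*a
M = -1/3572 (M = 1/(-3572) = -1/3572 ≈ -0.00027996)
(Z(u, 65) + 26041) + M = ((-4 + 2*(-175)) + 26041) - 1/3572 = ((-4 - 350) + 26041) - 1/3572 = (-354 + 26041) - 1/3572 = 25687 - 1/3572 = 91753963/3572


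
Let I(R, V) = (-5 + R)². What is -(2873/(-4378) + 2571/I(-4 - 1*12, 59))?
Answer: -3329615/643566 ≈ -5.1737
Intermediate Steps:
-(2873/(-4378) + 2571/I(-4 - 1*12, 59)) = -(2873/(-4378) + 2571/((-5 + (-4 - 1*12))²)) = -(2873*(-1/4378) + 2571/((-5 + (-4 - 12))²)) = -(-2873/4378 + 2571/((-5 - 16)²)) = -(-2873/4378 + 2571/((-21)²)) = -(-2873/4378 + 2571/441) = -(-2873/4378 + 2571*(1/441)) = -(-2873/4378 + 857/147) = -1*3329615/643566 = -3329615/643566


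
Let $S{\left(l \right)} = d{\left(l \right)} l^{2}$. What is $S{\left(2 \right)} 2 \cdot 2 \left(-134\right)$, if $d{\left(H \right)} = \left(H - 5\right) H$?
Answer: $12864$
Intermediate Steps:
$d{\left(H \right)} = H \left(-5 + H\right)$ ($d{\left(H \right)} = \left(-5 + H\right) H = H \left(-5 + H\right)$)
$S{\left(l \right)} = l^{3} \left(-5 + l\right)$ ($S{\left(l \right)} = l \left(-5 + l\right) l^{2} = l^{3} \left(-5 + l\right)$)
$S{\left(2 \right)} 2 \cdot 2 \left(-134\right) = 2^{3} \left(-5 + 2\right) 2 \cdot 2 \left(-134\right) = 8 \left(-3\right) 4 \left(-134\right) = \left(-24\right) 4 \left(-134\right) = \left(-96\right) \left(-134\right) = 12864$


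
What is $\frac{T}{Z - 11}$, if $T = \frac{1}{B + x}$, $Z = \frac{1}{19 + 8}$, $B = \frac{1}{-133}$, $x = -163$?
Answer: $\frac{3591}{6417280} \approx 0.00055958$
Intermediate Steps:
$B = - \frac{1}{133} \approx -0.0075188$
$Z = \frac{1}{27} \approx 0.037037$
$T = - \frac{133}{21680}$ ($T = \frac{1}{- \frac{1}{133} - 163} = \frac{1}{- \frac{21680}{133}} = - \frac{133}{21680} \approx -0.0061347$)
$\frac{T}{Z - 11} = \frac{1}{\frac{1}{27} - 11} \left(- \frac{133}{21680}\right) = \frac{1}{- \frac{296}{27}} \left(- \frac{133}{21680}\right) = \left(- \frac{27}{296}\right) \left(- \frac{133}{21680}\right) = \frac{3591}{6417280}$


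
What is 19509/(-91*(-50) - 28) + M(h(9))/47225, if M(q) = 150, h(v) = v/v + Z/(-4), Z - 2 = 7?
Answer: 5268519/1220294 ≈ 4.3174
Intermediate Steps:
Z = 9 (Z = 2 + 7 = 9)
h(v) = -5/4 (h(v) = v/v + 9/(-4) = 1 + 9*(-¼) = 1 - 9/4 = -5/4)
19509/(-91*(-50) - 28) + M(h(9))/47225 = 19509/(-91*(-50) - 28) + 150/47225 = 19509/(4550 - 28) + 150*(1/47225) = 19509/4522 + 6/1889 = 19509*(1/4522) + 6/1889 = 2787/646 + 6/1889 = 5268519/1220294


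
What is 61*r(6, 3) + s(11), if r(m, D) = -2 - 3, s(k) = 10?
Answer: -295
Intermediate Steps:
r(m, D) = -5
61*r(6, 3) + s(11) = 61*(-5) + 10 = -305 + 10 = -295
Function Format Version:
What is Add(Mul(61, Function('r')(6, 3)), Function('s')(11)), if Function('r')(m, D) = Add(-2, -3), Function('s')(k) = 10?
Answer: -295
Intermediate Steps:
Function('r')(m, D) = -5
Add(Mul(61, Function('r')(6, 3)), Function('s')(11)) = Add(Mul(61, -5), 10) = Add(-305, 10) = -295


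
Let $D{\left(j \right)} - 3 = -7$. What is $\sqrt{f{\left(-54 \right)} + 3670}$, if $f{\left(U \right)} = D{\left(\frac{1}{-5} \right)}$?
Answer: $\sqrt{3666} \approx 60.547$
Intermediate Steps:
$D{\left(j \right)} = -4$ ($D{\left(j \right)} = 3 - 7 = -4$)
$f{\left(U \right)} = -4$
$\sqrt{f{\left(-54 \right)} + 3670} = \sqrt{-4 + 3670} = \sqrt{3666}$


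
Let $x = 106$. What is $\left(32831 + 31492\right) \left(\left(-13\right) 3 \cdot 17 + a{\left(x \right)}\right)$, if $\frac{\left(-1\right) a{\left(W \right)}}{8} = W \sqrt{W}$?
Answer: $-42646149 - 54545904 \sqrt{106} \approx -6.0423 \cdot 10^{8}$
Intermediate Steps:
$a{\left(W \right)} = - 8 W^{\frac{3}{2}}$ ($a{\left(W \right)} = - 8 W \sqrt{W} = - 8 W^{\frac{3}{2}}$)
$\left(32831 + 31492\right) \left(\left(-13\right) 3 \cdot 17 + a{\left(x \right)}\right) = \left(32831 + 31492\right) \left(\left(-13\right) 3 \cdot 17 - 8 \cdot 106^{\frac{3}{2}}\right) = 64323 \left(\left(-39\right) 17 - 8 \cdot 106 \sqrt{106}\right) = 64323 \left(-663 - 848 \sqrt{106}\right) = -42646149 - 54545904 \sqrt{106}$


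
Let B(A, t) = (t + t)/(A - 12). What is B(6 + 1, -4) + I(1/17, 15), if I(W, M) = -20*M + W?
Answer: -25359/85 ≈ -298.34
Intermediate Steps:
B(A, t) = 2*t/(-12 + A) (B(A, t) = (2*t)/(-12 + A) = 2*t/(-12 + A))
I(W, M) = W - 20*M
B(6 + 1, -4) + I(1/17, 15) = 2*(-4)/(-12 + (6 + 1)) + (1/17 - 20*15) = 2*(-4)/(-12 + 7) + (1/17 - 300) = 2*(-4)/(-5) - 5099/17 = 2*(-4)*(-1/5) - 5099/17 = 8/5 - 5099/17 = -25359/85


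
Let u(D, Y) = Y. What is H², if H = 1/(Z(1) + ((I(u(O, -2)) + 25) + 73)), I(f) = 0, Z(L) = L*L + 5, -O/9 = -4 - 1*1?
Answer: 1/10816 ≈ 9.2456e-5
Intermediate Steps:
O = 45 (O = -9*(-4 - 1*1) = -9*(-4 - 1) = -9*(-5) = 45)
Z(L) = 5 + L² (Z(L) = L² + 5 = 5 + L²)
H = 1/104 (H = 1/((5 + 1²) + ((0 + 25) + 73)) = 1/((5 + 1) + (25 + 73)) = 1/(6 + 98) = 1/104 ≈ 0.0096154)
H² = (1/104)² = 1/10816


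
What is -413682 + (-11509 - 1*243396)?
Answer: -668587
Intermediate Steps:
-413682 + (-11509 - 1*243396) = -413682 + (-11509 - 243396) = -413682 - 254905 = -668587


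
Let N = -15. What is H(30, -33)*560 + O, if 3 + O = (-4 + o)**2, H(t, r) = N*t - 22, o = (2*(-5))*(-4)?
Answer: -263027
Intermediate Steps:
o = 40 (o = -10*(-4) = 40)
H(t, r) = -22 - 15*t (H(t, r) = -15*t - 22 = -22 - 15*t)
O = 1293 (O = -3 + (-4 + 40)**2 = -3 + 36**2 = -3 + 1296 = 1293)
H(30, -33)*560 + O = (-22 - 15*30)*560 + 1293 = (-22 - 450)*560 + 1293 = -472*560 + 1293 = -264320 + 1293 = -263027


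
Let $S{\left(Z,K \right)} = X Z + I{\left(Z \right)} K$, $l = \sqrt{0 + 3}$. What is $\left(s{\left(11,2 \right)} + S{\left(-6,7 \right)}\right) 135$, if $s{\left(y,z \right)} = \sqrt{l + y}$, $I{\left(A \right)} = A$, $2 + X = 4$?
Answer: $-7290 + 135 \sqrt{11 + \sqrt{3}} \approx -6808.3$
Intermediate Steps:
$X = 2$ ($X = -2 + 4 = 2$)
$l = \sqrt{3} \approx 1.732$
$S{\left(Z,K \right)} = 2 Z + K Z$ ($S{\left(Z,K \right)} = 2 Z + Z K = 2 Z + K Z$)
$s{\left(y,z \right)} = \sqrt{y + \sqrt{3}}$ ($s{\left(y,z \right)} = \sqrt{\sqrt{3} + y} = \sqrt{y + \sqrt{3}}$)
$\left(s{\left(11,2 \right)} + S{\left(-6,7 \right)}\right) 135 = \left(\sqrt{11 + \sqrt{3}} - 6 \left(2 + 7\right)\right) 135 = \left(\sqrt{11 + \sqrt{3}} - 54\right) 135 = \left(-54 + \sqrt{11 + \sqrt{3}}\right) 135 = -7290 + 135 \sqrt{11 + \sqrt{3}}$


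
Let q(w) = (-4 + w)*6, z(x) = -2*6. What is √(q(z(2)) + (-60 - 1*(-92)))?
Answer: 8*I ≈ 8.0*I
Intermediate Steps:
z(x) = -12
q(w) = -24 + 6*w
√(q(z(2)) + (-60 - 1*(-92))) = √((-24 + 6*(-12)) + (-60 - 1*(-92))) = √((-24 - 72) + (-60 + 92)) = √(-96 + 32) = √(-64) = 8*I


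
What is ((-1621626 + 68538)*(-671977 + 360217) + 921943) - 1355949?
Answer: 484190280874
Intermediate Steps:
((-1621626 + 68538)*(-671977 + 360217) + 921943) - 1355949 = (-1553088*(-311760) + 921943) - 1355949 = (484190714880 + 921943) - 1355949 = 484191636823 - 1355949 = 484190280874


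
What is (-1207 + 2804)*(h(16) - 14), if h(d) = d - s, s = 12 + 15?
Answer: -39925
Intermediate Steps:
s = 27
h(d) = -27 + d (h(d) = d - 1*27 = d - 27 = -27 + d)
(-1207 + 2804)*(h(16) - 14) = (-1207 + 2804)*((-27 + 16) - 14) = 1597*(-11 - 14) = 1597*(-25) = -39925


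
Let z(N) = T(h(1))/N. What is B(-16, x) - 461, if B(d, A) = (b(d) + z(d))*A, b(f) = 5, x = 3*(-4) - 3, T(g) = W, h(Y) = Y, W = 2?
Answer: -4273/8 ≈ -534.13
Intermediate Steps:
T(g) = 2
x = -15 (x = -12 - 3 = -15)
z(N) = 2/N
B(d, A) = A*(5 + 2/d) (B(d, A) = (5 + 2/d)*A = A*(5 + 2/d))
B(-16, x) - 461 = -15*(2 + 5*(-16))/(-16) - 461 = -15*(-1/16)*(2 - 80) - 461 = -15*(-1/16)*(-78) - 461 = -585/8 - 461 = -4273/8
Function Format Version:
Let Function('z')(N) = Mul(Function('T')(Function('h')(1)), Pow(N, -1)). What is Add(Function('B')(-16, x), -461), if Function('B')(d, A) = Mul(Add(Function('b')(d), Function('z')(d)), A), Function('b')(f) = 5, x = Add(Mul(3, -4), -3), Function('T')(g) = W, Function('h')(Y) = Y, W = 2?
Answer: Rational(-4273, 8) ≈ -534.13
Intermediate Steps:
Function('T')(g) = 2
x = -15 (x = Add(-12, -3) = -15)
Function('z')(N) = Mul(2, Pow(N, -1))
Function('B')(d, A) = Mul(A, Add(5, Mul(2, Pow(d, -1)))) (Function('B')(d, A) = Mul(Add(5, Mul(2, Pow(d, -1))), A) = Mul(A, Add(5, Mul(2, Pow(d, -1)))))
Add(Function('B')(-16, x), -461) = Add(Mul(-15, Pow(-16, -1), Add(2, Mul(5, -16))), -461) = Add(Mul(-15, Rational(-1, 16), Add(2, -80)), -461) = Add(Mul(-15, Rational(-1, 16), -78), -461) = Add(Rational(-585, 8), -461) = Rational(-4273, 8)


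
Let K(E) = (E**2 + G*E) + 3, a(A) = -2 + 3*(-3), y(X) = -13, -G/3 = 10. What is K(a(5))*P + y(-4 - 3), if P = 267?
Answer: 121205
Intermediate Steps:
G = -30 (G = -3*10 = -30)
a(A) = -11 (a(A) = -2 - 9 = -11)
K(E) = 3 + E**2 - 30*E (K(E) = (E**2 - 30*E) + 3 = 3 + E**2 - 30*E)
K(a(5))*P + y(-4 - 3) = (3 + (-11)**2 - 30*(-11))*267 - 13 = (3 + 121 + 330)*267 - 13 = 454*267 - 13 = 121218 - 13 = 121205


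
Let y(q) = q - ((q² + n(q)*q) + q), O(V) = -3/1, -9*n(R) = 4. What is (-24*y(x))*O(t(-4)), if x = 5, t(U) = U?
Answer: -1640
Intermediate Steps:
n(R) = -4/9 (n(R) = -⅑*4 = -4/9)
O(V) = -3 (O(V) = -3*1 = -3)
y(q) = -q² + 4*q/9 (y(q) = q - ((q² - 4*q/9) + q) = q - (q² + 5*q/9) = q + (-q² - 5*q/9) = -q² + 4*q/9)
(-24*y(x))*O(t(-4)) = -8*5*(4 - 9*5)/3*(-3) = -8*5*(4 - 45)/3*(-3) = -8*5*(-41)/3*(-3) = -24*(-205/9)*(-3) = (1640/3)*(-3) = -1640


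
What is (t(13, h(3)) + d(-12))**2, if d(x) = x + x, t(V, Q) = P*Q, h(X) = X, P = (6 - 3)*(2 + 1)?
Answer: 9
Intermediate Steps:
P = 9 (P = 3*3 = 9)
t(V, Q) = 9*Q
d(x) = 2*x
(t(13, h(3)) + d(-12))**2 = (9*3 + 2*(-12))**2 = (27 - 24)**2 = 3**2 = 9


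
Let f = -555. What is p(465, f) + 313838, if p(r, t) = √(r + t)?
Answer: 313838 + 3*I*√10 ≈ 3.1384e+5 + 9.4868*I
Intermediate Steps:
p(465, f) + 313838 = √(465 - 555) + 313838 = √(-90) + 313838 = 3*I*√10 + 313838 = 313838 + 3*I*√10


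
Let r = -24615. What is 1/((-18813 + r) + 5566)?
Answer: -1/37862 ≈ -2.6412e-5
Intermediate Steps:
1/((-18813 + r) + 5566) = 1/((-18813 - 24615) + 5566) = 1/(-43428 + 5566) = 1/(-37862) = -1/37862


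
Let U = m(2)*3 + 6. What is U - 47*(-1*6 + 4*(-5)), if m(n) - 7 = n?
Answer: 1255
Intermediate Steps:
m(n) = 7 + n
U = 33 (U = (7 + 2)*3 + 6 = 9*3 + 6 = 27 + 6 = 33)
U - 47*(-1*6 + 4*(-5)) = 33 - 47*(-1*6 + 4*(-5)) = 33 - 47*(-6 - 20) = 33 - 47*(-26) = 33 + 1222 = 1255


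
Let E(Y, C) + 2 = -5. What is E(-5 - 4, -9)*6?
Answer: -42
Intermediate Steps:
E(Y, C) = -7 (E(Y, C) = -2 - 5 = -7)
E(-5 - 4, -9)*6 = -7*6 = -42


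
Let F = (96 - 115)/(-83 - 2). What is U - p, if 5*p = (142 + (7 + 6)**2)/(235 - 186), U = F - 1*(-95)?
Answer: 391319/4165 ≈ 93.954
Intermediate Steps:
F = 19/85 (F = -19/(-85) = -19*(-1/85) = 19/85 ≈ 0.22353)
U = 8094/85 (U = 19/85 - 1*(-95) = 19/85 + 95 = 8094/85 ≈ 95.224)
p = 311/245 (p = ((142 + (7 + 6)**2)/(235 - 186))/5 = ((142 + 13**2)/49)/5 = ((142 + 169)*(1/49))/5 = (311*(1/49))/5 = (1/5)*(311/49) = 311/245 ≈ 1.2694)
U - p = 8094/85 - 1*311/245 = 8094/85 - 311/245 = 391319/4165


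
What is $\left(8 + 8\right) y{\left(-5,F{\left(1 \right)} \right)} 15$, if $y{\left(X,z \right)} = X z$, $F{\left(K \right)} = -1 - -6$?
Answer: $-6000$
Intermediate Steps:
$F{\left(K \right)} = 5$ ($F{\left(K \right)} = -1 + 6 = 5$)
$\left(8 + 8\right) y{\left(-5,F{\left(1 \right)} \right)} 15 = \left(8 + 8\right) \left(\left(-5\right) 5\right) 15 = 16 \left(-25\right) 15 = \left(-400\right) 15 = -6000$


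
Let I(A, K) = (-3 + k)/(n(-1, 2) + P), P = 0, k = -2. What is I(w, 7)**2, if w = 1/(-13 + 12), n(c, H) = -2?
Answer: 25/4 ≈ 6.2500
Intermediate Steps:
w = -1 (w = 1/(-1) = -1)
I(A, K) = 5/2 (I(A, K) = (-3 - 2)/(-2 + 0) = -5/(-2) = -5*(-1/2) = 5/2)
I(w, 7)**2 = (5/2)**2 = 25/4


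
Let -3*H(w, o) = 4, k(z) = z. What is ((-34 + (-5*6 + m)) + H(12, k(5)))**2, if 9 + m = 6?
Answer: 42025/9 ≈ 4669.4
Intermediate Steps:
m = -3 (m = -9 + 6 = -3)
H(w, o) = -4/3 (H(w, o) = -1/3*4 = -4/3)
((-34 + (-5*6 + m)) + H(12, k(5)))**2 = ((-34 + (-5*6 - 3)) - 4/3)**2 = ((-34 + (-30 - 3)) - 4/3)**2 = ((-34 - 33) - 4/3)**2 = (-67 - 4/3)**2 = (-205/3)**2 = 42025/9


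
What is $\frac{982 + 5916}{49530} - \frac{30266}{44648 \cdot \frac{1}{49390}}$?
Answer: $- \frac{9254875660037}{276426930} \approx -33480.0$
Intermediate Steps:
$\frac{982 + 5916}{49530} - \frac{30266}{44648 \cdot \frac{1}{49390}} = 6898 \cdot \frac{1}{49530} - \frac{30266}{44648 \cdot \frac{1}{49390}} = \frac{3449}{24765} - \frac{30266}{\frac{22324}{24695}} = \frac{3449}{24765} - \frac{373709435}{11162} = - \frac{9254875660037}{276426930}$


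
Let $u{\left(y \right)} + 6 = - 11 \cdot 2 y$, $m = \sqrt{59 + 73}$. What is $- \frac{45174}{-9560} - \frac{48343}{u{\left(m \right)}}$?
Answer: $\frac{4645657}{25434380} + \frac{531773 \sqrt{33}}{15963} \approx 191.55$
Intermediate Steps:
$m = 2 \sqrt{33}$ ($m = \sqrt{132} = 2 \sqrt{33} \approx 11.489$)
$u{\left(y \right)} = -6 - 22 y$ ($u{\left(y \right)} = -6 - 11 \cdot 2 y = -6 - 22 y$)
$- \frac{45174}{-9560} - \frac{48343}{u{\left(m \right)}} = - \frac{45174}{-9560} - \frac{48343}{-6 - 22 \cdot 2 \sqrt{33}} = \left(-45174\right) \left(- \frac{1}{9560}\right) - \frac{48343}{-6 - 44 \sqrt{33}} = \frac{22587}{4780} - \frac{48343}{-6 - 44 \sqrt{33}}$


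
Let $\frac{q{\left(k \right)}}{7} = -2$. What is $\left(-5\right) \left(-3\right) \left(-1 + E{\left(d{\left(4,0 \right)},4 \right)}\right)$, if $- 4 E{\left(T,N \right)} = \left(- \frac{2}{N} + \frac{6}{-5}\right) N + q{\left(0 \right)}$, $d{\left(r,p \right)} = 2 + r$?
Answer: $63$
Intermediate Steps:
$q{\left(k \right)} = -14$ ($q{\left(k \right)} = 7 \left(-2\right) = -14$)
$E{\left(T,N \right)} = \frac{7}{2} - \frac{N \left(- \frac{6}{5} - \frac{2}{N}\right)}{4}$ ($E{\left(T,N \right)} = - \frac{\left(- \frac{2}{N} + \frac{6}{-5}\right) N - 14}{4} = - \frac{\left(- \frac{2}{N} + 6 \left(- \frac{1}{5}\right)\right) N - 14}{4} = - \frac{\left(- \frac{2}{N} - \frac{6}{5}\right) N - 14}{4} = - \frac{\left(- \frac{6}{5} - \frac{2}{N}\right) N - 14}{4} = - \frac{N \left(- \frac{6}{5} - \frac{2}{N}\right) - 14}{4} = - \frac{-14 + N \left(- \frac{6}{5} - \frac{2}{N}\right)}{4} = \frac{7}{2} - \frac{N \left(- \frac{6}{5} - \frac{2}{N}\right)}{4}$)
$\left(-5\right) \left(-3\right) \left(-1 + E{\left(d{\left(4,0 \right)},4 \right)}\right) = \left(-5\right) \left(-3\right) \left(-1 + \left(4 + \frac{3}{10} \cdot 4\right)\right) = 15 \left(-1 + \left(4 + \frac{6}{5}\right)\right) = 15 \left(-1 + \frac{26}{5}\right) = 15 \cdot \frac{21}{5} = 63$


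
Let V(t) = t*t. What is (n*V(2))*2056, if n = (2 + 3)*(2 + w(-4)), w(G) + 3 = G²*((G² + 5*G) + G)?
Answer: -5304480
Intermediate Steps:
V(t) = t²
w(G) = -3 + G²*(G² + 6*G) (w(G) = -3 + G²*((G² + 5*G) + G) = -3 + G²*(G² + 6*G))
n = -645 (n = (2 + 3)*(2 + (-3 + (-4)⁴ + 6*(-4)³)) = 5*(2 + (-3 + 256 + 6*(-64))) = 5*(2 + (-3 + 256 - 384)) = 5*(2 - 131) = 5*(-129) = -645)
(n*V(2))*2056 = -645*2²*2056 = -645*4*2056 = -2580*2056 = -5304480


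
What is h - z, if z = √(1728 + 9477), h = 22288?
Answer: 22288 - 3*√1245 ≈ 22182.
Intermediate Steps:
z = 3*√1245 (z = √11205 = 3*√1245 ≈ 105.85)
h - z = 22288 - 3*√1245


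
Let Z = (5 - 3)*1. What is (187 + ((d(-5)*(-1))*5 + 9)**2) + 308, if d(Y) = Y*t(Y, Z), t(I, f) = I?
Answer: 13951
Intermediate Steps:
Z = 2 (Z = 2*1 = 2)
d(Y) = Y**2 (d(Y) = Y*Y = Y**2)
(187 + ((d(-5)*(-1))*5 + 9)**2) + 308 = (187 + (((-5)**2*(-1))*5 + 9)**2) + 308 = (187 + ((25*(-1))*5 + 9)**2) + 308 = (187 + (-25*5 + 9)**2) + 308 = (187 + (-125 + 9)**2) + 308 = (187 + (-116)**2) + 308 = (187 + 13456) + 308 = 13643 + 308 = 13951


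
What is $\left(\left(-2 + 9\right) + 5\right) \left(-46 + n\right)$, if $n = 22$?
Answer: $-288$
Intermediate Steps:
$\left(\left(-2 + 9\right) + 5\right) \left(-46 + n\right) = \left(\left(-2 + 9\right) + 5\right) \left(-46 + 22\right) = \left(7 + 5\right) \left(-24\right) = 12 \left(-24\right) = -288$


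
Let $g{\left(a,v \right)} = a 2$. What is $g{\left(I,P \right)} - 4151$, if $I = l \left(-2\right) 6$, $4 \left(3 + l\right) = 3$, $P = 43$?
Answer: $-4097$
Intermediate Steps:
$l = - \frac{9}{4}$ ($l = -3 + \frac{1}{4} \cdot 3 = -3 + \frac{3}{4} = - \frac{9}{4} \approx -2.25$)
$I = 27$ ($I = \left(- \frac{9}{4}\right) \left(-2\right) 6 = \frac{9}{2} \cdot 6 = 27$)
$g{\left(a,v \right)} = 2 a$
$g{\left(I,P \right)} - 4151 = 2 \cdot 27 - 4151 = 54 - 4151 = -4097$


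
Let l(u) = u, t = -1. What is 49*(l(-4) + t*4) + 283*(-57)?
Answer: -16523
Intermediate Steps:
49*(l(-4) + t*4) + 283*(-57) = 49*(-4 - 1*4) + 283*(-57) = 49*(-4 - 4) - 16131 = 49*(-8) - 16131 = -392 - 16131 = -16523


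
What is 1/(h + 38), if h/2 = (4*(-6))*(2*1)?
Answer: -1/58 ≈ -0.017241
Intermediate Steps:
h = -96 (h = 2*((4*(-6))*(2*1)) = 2*(-24*2) = 2*(-48) = -96)
1/(h + 38) = 1/(-96 + 38) = 1/(-58) = -1/58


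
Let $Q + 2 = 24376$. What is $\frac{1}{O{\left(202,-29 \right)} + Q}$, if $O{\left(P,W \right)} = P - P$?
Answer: $\frac{1}{24374} \approx 4.1027 \cdot 10^{-5}$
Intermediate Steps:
$Q = 24374$ ($Q = -2 + 24376 = 24374$)
$O{\left(P,W \right)} = 0$
$\frac{1}{O{\left(202,-29 \right)} + Q} = \frac{1}{0 + 24374} = \frac{1}{24374}$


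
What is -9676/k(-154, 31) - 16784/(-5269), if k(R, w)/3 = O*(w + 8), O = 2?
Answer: -23527694/616473 ≈ -38.165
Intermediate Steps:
k(R, w) = 48 + 6*w (k(R, w) = 3*(2*(w + 8)) = 3*(2*(8 + w)) = 3*(16 + 2*w) = 48 + 6*w)
-9676/k(-154, 31) - 16784/(-5269) = -9676/(48 + 6*31) - 16784/(-5269) = -9676/(48 + 186) - 16784*(-1/5269) = -9676/234 + 16784/5269 = -9676*1/234 + 16784/5269 = -4838/117 + 16784/5269 = -23527694/616473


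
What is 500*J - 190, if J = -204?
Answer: -102190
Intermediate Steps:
500*J - 190 = 500*(-204) - 190 = -102000 - 190 = -102190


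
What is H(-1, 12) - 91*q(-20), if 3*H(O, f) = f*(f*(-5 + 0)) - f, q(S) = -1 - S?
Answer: -1973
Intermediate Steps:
H(O, f) = -5*f**2/3 - f/3 (H(O, f) = (f*(f*(-5 + 0)) - f)/3 = (f*(f*(-5)) - f)/3 = (f*(-5*f) - f)/3 = (-5*f**2 - f)/3 = (-f - 5*f**2)/3 = -5*f**2/3 - f/3)
H(-1, 12) - 91*q(-20) = -1/3*12*(1 + 5*12) - 91*(-1 - 1*(-20)) = -1/3*12*(1 + 60) - 91*(-1 + 20) = -1/3*12*61 - 91*19 = -244 - 1729 = -1973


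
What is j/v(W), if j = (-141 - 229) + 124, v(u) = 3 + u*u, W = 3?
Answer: -41/2 ≈ -20.500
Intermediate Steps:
v(u) = 3 + u²
j = -246 (j = -370 + 124 = -246)
j/v(W) = -246/(3 + 3²) = -246/(3 + 9) = -246/12 = -246*1/12 = -41/2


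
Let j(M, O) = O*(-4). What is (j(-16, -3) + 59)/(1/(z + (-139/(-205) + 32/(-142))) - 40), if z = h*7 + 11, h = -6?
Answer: -31567736/17799195 ≈ -1.7735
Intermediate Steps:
j(M, O) = -4*O
z = -31 (z = -6*7 + 11 = -42 + 11 = -31)
(j(-16, -3) + 59)/(1/(z + (-139/(-205) + 32/(-142))) - 40) = (-4*(-3) + 59)/(1/(-31 + (-139/(-205) + 32/(-142))) - 40) = (12 + 59)/(1/(-31 + (-139*(-1/205) + 32*(-1/142))) - 40) = 71/(1/(-31 + (139/205 - 16/71)) - 40) = 71/(1/(-31 + 6589/14555) - 40) = 71/(1/(-444616/14555) - 40) = 71/(-14555/444616 - 40) = 71/(-17799195/444616) = 71*(-444616/17799195) = -31567736/17799195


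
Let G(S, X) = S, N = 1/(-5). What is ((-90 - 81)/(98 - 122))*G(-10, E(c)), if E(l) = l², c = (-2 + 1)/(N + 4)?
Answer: -285/4 ≈ -71.250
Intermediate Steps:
N = -⅕ ≈ -0.20000
c = -5/19 (c = (-2 + 1)/(-⅕ + 4) = -1/19/5 = -1*5/19 = -5/19 ≈ -0.26316)
((-90 - 81)/(98 - 122))*G(-10, E(c)) = ((-90 - 81)/(98 - 122))*(-10) = -171/(-24)*(-10) = -171*(-1/24)*(-10) = (57/8)*(-10) = -285/4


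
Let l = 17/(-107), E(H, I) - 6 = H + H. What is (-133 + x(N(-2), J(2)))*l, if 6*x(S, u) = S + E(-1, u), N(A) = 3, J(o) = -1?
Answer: 13447/642 ≈ 20.945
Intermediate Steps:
E(H, I) = 6 + 2*H (E(H, I) = 6 + (H + H) = 6 + 2*H)
l = -17/107 (l = 17*(-1/107) = -17/107 ≈ -0.15888)
x(S, u) = 2/3 + S/6 (x(S, u) = (S + (6 + 2*(-1)))/6 = (S + (6 - 2))/6 = (S + 4)/6 = (4 + S)/6 = 2/3 + S/6)
(-133 + x(N(-2), J(2)))*l = (-133 + (2/3 + (1/6)*3))*(-17/107) = (-133 + (2/3 + 1/2))*(-17/107) = (-133 + 7/6)*(-17/107) = -791/6*(-17/107) = 13447/642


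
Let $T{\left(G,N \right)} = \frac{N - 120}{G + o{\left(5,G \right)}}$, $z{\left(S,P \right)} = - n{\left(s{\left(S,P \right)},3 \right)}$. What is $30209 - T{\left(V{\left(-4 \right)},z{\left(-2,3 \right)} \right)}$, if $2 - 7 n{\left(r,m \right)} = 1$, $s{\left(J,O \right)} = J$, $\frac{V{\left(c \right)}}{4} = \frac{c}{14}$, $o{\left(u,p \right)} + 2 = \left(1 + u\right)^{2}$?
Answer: $\frac{6948911}{230} \approx 30213.0$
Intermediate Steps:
$o{\left(u,p \right)} = -2 + \left(1 + u\right)^{2}$
$V{\left(c \right)} = \frac{2 c}{7}$ ($V{\left(c \right)} = 4 \frac{c}{14} = \frac{2 c}{7}$)
$n{\left(r,m \right)} = \frac{1}{7}$ ($n{\left(r,m \right)} = \frac{2}{7} - \frac{1}{7} = \frac{1}{7}$)
$z{\left(S,P \right)} = - \frac{1}{7}$ ($z{\left(S,P \right)} = \left(-1\right) \frac{1}{7} = - \frac{1}{7}$)
$T{\left(G,N \right)} = \frac{-120 + N}{34 + G}$ ($T{\left(G,N \right)} = \frac{N - 120}{G - \left(2 - \left(1 + 5\right)^{2}\right)} = \frac{-120 + N}{G - \left(2 - 6^{2}\right)} = \frac{-120 + N}{G + \left(-2 + 36\right)} = \frac{-120 + N}{G + 34} = \frac{-120 + N}{34 + G}$)
$30209 - T{\left(V{\left(-4 \right)},z{\left(-2,3 \right)} \right)} = 30209 - \frac{-120 - \frac{1}{7}}{34 + \frac{2}{7} \left(-4\right)} = 30209 - \frac{1}{34 - \frac{8}{7}} \left(- \frac{841}{7}\right) = 30209 - \frac{1}{\frac{230}{7}} \left(- \frac{841}{7}\right) = 30209 - \frac{7}{230} \left(- \frac{841}{7}\right) = 30209 - - \frac{841}{230} = 30209 + \frac{841}{230} = \frac{6948911}{230}$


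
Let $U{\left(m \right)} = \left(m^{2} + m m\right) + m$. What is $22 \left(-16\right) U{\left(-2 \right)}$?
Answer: $-2112$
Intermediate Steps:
$U{\left(m \right)} = m + 2 m^{2}$ ($U{\left(m \right)} = \left(m^{2} + m^{2}\right) + m = 2 m^{2} + m = m + 2 m^{2}$)
$22 \left(-16\right) U{\left(-2 \right)} = 22 \left(-16\right) \left(- 2 \left(1 + 2 \left(-2\right)\right)\right) = - 352 \left(- 2 \left(1 - 4\right)\right) = - 352 \left(\left(-2\right) \left(-3\right)\right) = \left(-352\right) 6 = -2112$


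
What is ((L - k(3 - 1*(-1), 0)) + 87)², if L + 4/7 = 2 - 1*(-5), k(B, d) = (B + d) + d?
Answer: 391876/49 ≈ 7997.5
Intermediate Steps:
k(B, d) = B + 2*d
L = 45/7 (L = -4/7 + (2 - 1*(-5)) = -4/7 + (2 + 5) = -4/7 + 7 = 45/7 ≈ 6.4286)
((L - k(3 - 1*(-1), 0)) + 87)² = ((45/7 - ((3 - 1*(-1)) + 2*0)) + 87)² = ((45/7 - ((3 + 1) + 0)) + 87)² = ((45/7 - (4 + 0)) + 87)² = ((45/7 - 1*4) + 87)² = ((45/7 - 4) + 87)² = (17/7 + 87)² = (626/7)² = 391876/49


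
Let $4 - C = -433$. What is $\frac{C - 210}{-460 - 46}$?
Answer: $- \frac{227}{506} \approx -0.44862$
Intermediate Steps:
$C = 437$ ($C = 4 - -433 = 4 + 433 = 437$)
$\frac{C - 210}{-460 - 46} = \frac{437 - 210}{-460 - 46} = \frac{227}{-506} = 227 \left(- \frac{1}{506}\right) = - \frac{227}{506}$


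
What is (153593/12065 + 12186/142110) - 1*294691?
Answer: -5613806521837/19050635 ≈ -2.9468e+5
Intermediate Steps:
(153593/12065 + 12186/142110) - 1*294691 = (153593*(1/12065) + 12186*(1/142110)) - 294691 = (153593/12065 + 677/7895) - 294691 = 244156948/19050635 - 294691 = -5613806521837/19050635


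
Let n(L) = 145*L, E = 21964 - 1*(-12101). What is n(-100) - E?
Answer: -48565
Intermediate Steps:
E = 34065 (E = 21964 + 12101 = 34065)
n(-100) - E = 145*(-100) - 1*34065 = -14500 - 34065 = -48565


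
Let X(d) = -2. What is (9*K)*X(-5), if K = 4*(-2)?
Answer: 144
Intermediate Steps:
K = -8
(9*K)*X(-5) = (9*(-8))*(-2) = -72*(-2) = 144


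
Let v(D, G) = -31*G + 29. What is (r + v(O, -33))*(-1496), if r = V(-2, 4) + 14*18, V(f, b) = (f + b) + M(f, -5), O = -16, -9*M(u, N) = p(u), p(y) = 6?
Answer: -5858336/3 ≈ -1.9528e+6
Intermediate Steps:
M(u, N) = -⅔ (M(u, N) = -⅑*6 = -⅔)
v(D, G) = 29 - 31*G
V(f, b) = -⅔ + b + f (V(f, b) = (f + b) - ⅔ = (b + f) - ⅔ = -⅔ + b + f)
r = 760/3 (r = (-⅔ + 4 - 2) + 14*18 = 4/3 + 252 = 760/3 ≈ 253.33)
(r + v(O, -33))*(-1496) = (760/3 + (29 - 31*(-33)))*(-1496) = (760/3 + (29 + 1023))*(-1496) = (760/3 + 1052)*(-1496) = (3916/3)*(-1496) = -5858336/3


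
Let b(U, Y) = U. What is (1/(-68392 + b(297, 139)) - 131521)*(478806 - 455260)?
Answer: -210876151090816/68095 ≈ -3.0968e+9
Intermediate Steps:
(1/(-68392 + b(297, 139)) - 131521)*(478806 - 455260) = (1/(-68392 + 297) - 131521)*(478806 - 455260) = (1/(-68095) - 131521)*23546 = (-1/68095 - 131521)*23546 = -8955922496/68095*23546 = -210876151090816/68095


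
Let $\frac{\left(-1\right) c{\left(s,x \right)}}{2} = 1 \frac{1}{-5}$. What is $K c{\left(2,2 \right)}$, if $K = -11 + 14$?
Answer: $\frac{6}{5} \approx 1.2$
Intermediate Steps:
$K = 3$
$c{\left(s,x \right)} = \frac{2}{5}$ ($c{\left(s,x \right)} = - 2 \cdot 1 \frac{1}{-5} = - 2 \cdot 1 \left(- \frac{1}{5}\right) = \left(-2\right) \left(- \frac{1}{5}\right) = \frac{2}{5}$)
$K c{\left(2,2 \right)} = 3 \cdot \frac{2}{5} = \frac{6}{5}$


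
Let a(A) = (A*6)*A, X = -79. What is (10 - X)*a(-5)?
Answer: 13350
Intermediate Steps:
a(A) = 6*A**2 (a(A) = (6*A)*A = 6*A**2)
(10 - X)*a(-5) = (10 - 1*(-79))*(6*(-5)**2) = (10 + 79)*(6*25) = 89*150 = 13350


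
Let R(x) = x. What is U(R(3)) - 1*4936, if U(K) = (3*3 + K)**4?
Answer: 15800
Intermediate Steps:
U(K) = (9 + K)**4
U(R(3)) - 1*4936 = (9 + 3)**4 - 1*4936 = 12**4 - 4936 = 20736 - 4936 = 15800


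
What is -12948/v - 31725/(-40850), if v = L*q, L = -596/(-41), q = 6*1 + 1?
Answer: -215536011/1704262 ≈ -126.47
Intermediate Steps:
q = 7 (q = 6 + 1 = 7)
L = 596/41 (L = -596*(-1/41) = 596/41 ≈ 14.537)
v = 4172/41 (v = (596/41)*7 = 4172/41 ≈ 101.76)
-12948/v - 31725/(-40850) = -12948/4172/41 - 31725/(-40850) = -12948*41/4172 - 31725*(-1/40850) = -132717/1043 + 1269/1634 = -215536011/1704262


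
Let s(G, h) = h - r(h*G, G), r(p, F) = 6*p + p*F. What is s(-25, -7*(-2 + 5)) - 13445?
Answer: -3491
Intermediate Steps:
r(p, F) = 6*p + F*p
s(G, h) = h - G*h*(6 + G) (s(G, h) = h - h*G*(6 + G) = h - G*h*(6 + G))
s(-25, -7*(-2 + 5)) - 13445 = (-7*(-2 + 5))*(1 - 1*(-25)*(6 - 25)) - 13445 = (-7*3)*(1 - 1*(-25)*(-19)) - 13445 = -21*(1 - 475) - 13445 = -21*(-474) - 13445 = 9954 - 13445 = -3491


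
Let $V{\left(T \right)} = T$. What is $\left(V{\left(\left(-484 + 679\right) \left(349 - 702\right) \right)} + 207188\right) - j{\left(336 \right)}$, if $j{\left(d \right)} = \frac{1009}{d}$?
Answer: $\frac{46485599}{336} \approx 1.3835 \cdot 10^{5}$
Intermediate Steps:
$\left(V{\left(\left(-484 + 679\right) \left(349 - 702\right) \right)} + 207188\right) - j{\left(336 \right)} = \left(\left(-484 + 679\right) \left(349 - 702\right) + 207188\right) - \frac{1009}{336} = \left(195 \left(-353\right) + 207188\right) - 1009 \cdot \frac{1}{336} = \left(-68835 + 207188\right) - \frac{1009}{336} = 138353 - \frac{1009}{336} = \frac{46485599}{336}$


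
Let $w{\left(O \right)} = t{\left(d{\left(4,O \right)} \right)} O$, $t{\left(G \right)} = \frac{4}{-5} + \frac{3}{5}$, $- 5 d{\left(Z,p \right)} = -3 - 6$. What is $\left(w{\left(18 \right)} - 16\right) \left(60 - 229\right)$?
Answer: $\frac{16562}{5} \approx 3312.4$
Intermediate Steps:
$d{\left(Z,p \right)} = \frac{9}{5}$ ($d{\left(Z,p \right)} = - \frac{-3 - 6}{5} = \left(- \frac{1}{5}\right) \left(-9\right) = \frac{9}{5}$)
$t{\left(G \right)} = - \frac{1}{5}$ ($t{\left(G \right)} = 4 \left(- \frac{1}{5}\right) + 3 \cdot \frac{1}{5} = - \frac{4}{5} + \frac{3}{5} = - \frac{1}{5}$)
$w{\left(O \right)} = - \frac{O}{5}$
$\left(w{\left(18 \right)} - 16\right) \left(60 - 229\right) = \left(\left(- \frac{1}{5}\right) 18 - 16\right) \left(60 - 229\right) = \left(- \frac{18}{5} - 16\right) \left(-169\right) = \left(- \frac{98}{5}\right) \left(-169\right) = \frac{16562}{5}$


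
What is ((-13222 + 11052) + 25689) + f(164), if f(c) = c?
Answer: 23683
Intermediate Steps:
((-13222 + 11052) + 25689) + f(164) = ((-13222 + 11052) + 25689) + 164 = (-2170 + 25689) + 164 = 23519 + 164 = 23683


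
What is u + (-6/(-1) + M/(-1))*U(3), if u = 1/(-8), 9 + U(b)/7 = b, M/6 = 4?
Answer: 6047/8 ≈ 755.88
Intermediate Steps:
M = 24 (M = 6*4 = 24)
U(b) = -63 + 7*b
u = -⅛ ≈ -0.12500
u + (-6/(-1) + M/(-1))*U(3) = -⅛ + (-6/(-1) + 24/(-1))*(-63 + 7*3) = -⅛ + (-6*(-1) + 24*(-1))*(-63 + 21) = -⅛ + (6 - 24)*(-42) = -⅛ - 18*(-42) = -⅛ + 756 = 6047/8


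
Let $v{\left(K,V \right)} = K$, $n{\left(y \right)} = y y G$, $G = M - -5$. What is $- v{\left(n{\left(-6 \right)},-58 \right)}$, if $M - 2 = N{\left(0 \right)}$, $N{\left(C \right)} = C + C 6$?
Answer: $-252$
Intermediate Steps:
$N{\left(C \right)} = 7 C$ ($N{\left(C \right)} = C + 6 C = 7 C$)
$M = 2$ ($M = 2 + 7 \cdot 0 = 2 + 0 = 2$)
$G = 7$ ($G = 2 - -5 = 2 + 5 = 7$)
$n{\left(y \right)} = 7 y^{2}$ ($n{\left(y \right)} = y y 7 = y^{2} \cdot 7 = 7 y^{2}$)
$- v{\left(n{\left(-6 \right)},-58 \right)} = - 7 \left(-6\right)^{2} = - 7 \cdot 36 = \left(-1\right) 252 = -252$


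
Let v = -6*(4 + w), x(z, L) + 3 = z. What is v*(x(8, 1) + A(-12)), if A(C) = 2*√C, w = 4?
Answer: -240 - 192*I*√3 ≈ -240.0 - 332.55*I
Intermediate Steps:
x(z, L) = -3 + z
v = -48 (v = -6*(4 + 4) = -6*8 = -48)
v*(x(8, 1) + A(-12)) = -48*((-3 + 8) + 2*√(-12)) = -48*(5 + 2*(2*I*√3)) = -48*(5 + 4*I*√3) = -240 - 192*I*√3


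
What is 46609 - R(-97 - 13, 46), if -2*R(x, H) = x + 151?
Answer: 93259/2 ≈ 46630.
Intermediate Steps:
R(x, H) = -151/2 - x/2 (R(x, H) = -(x + 151)/2 = -(151 + x)/2 = -151/2 - x/2)
46609 - R(-97 - 13, 46) = 46609 - (-151/2 - (-97 - 13)/2) = 46609 - (-151/2 - 1/2*(-110)) = 46609 - (-151/2 + 55) = 46609 - 1*(-41/2) = 46609 + 41/2 = 93259/2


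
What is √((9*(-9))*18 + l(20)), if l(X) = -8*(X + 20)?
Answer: I*√1778 ≈ 42.166*I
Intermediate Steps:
l(X) = -160 - 8*X (l(X) = -8*(20 + X) = -160 - 8*X)
√((9*(-9))*18 + l(20)) = √((9*(-9))*18 + (-160 - 8*20)) = √(-81*18 + (-160 - 160)) = √(-1458 - 320) = √(-1778) = I*√1778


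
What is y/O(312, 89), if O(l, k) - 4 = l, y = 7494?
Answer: 3747/158 ≈ 23.715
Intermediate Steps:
O(l, k) = 4 + l
y/O(312, 89) = 7494/(4 + 312) = 7494/316 = 7494*(1/316) = 3747/158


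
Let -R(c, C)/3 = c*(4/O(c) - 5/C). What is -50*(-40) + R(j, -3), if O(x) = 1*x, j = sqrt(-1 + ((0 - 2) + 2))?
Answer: 1988 - 5*I ≈ 1988.0 - 5.0*I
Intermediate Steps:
j = I (j = sqrt(-1 + (-2 + 2)) = sqrt(-1 + 0) = sqrt(-1) = I ≈ 1.0*I)
O(x) = x
R(c, C) = -3*c*(-5/C + 4/c) (R(c, C) = -3*c*(4/c - 5/C) = -3*c*(-5/C + 4/c))
-50*(-40) + R(j, -3) = -50*(-40) + (-12 + 15*I/(-3)) = 2000 + (-12 + 15*I*(-1/3)) = 2000 + (-12 - 5*I) = 1988 - 5*I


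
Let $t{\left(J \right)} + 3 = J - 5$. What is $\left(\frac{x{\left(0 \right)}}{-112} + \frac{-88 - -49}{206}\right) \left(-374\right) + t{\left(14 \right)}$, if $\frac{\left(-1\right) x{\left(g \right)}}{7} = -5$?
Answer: $\frac{159593}{824} \approx 193.68$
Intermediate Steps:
$x{\left(g \right)} = 35$ ($x{\left(g \right)} = \left(-7\right) \left(-5\right) = 35$)
$t{\left(J \right)} = -8 + J$ ($t{\left(J \right)} = -3 + \left(J - 5\right) = -3 + \left(-5 + J\right) = -8 + J$)
$\left(\frac{x{\left(0 \right)}}{-112} + \frac{-88 - -49}{206}\right) \left(-374\right) + t{\left(14 \right)} = \left(\frac{35}{-112} + \frac{-88 - -49}{206}\right) \left(-374\right) + \left(-8 + 14\right) = \left(35 \left(- \frac{1}{112}\right) + \left(-88 + 49\right) \frac{1}{206}\right) \left(-374\right) + 6 = \left(- \frac{5}{16} - \frac{39}{206}\right) \left(-374\right) + 6 = \left(- \frac{827}{1648}\right) \left(-374\right) + 6 = \frac{154649}{824} + 6 = \frac{159593}{824}$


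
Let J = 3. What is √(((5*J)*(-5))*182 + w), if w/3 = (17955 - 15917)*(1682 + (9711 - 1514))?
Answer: 2*√15096639 ≈ 7770.9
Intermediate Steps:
w = 60400206 (w = 3*((17955 - 15917)*(1682 + (9711 - 1514))) = 3*(2038*(1682 + 8197)) = 3*(2038*9879) = 3*20133402 = 60400206)
√(((5*J)*(-5))*182 + w) = √(((5*3)*(-5))*182 + 60400206) = √((15*(-5))*182 + 60400206) = √(-75*182 + 60400206) = √(-13650 + 60400206) = √60386556 = 2*√15096639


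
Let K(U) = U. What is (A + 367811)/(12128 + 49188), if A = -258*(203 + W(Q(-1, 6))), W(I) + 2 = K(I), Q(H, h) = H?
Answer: 316211/61316 ≈ 5.1571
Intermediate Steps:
W(I) = -2 + I
A = -51600 (A = -258*(203 + (-2 - 1)) = -258*(203 - 3) = -258*200 = -51600)
(A + 367811)/(12128 + 49188) = (-51600 + 367811)/(12128 + 49188) = 316211/61316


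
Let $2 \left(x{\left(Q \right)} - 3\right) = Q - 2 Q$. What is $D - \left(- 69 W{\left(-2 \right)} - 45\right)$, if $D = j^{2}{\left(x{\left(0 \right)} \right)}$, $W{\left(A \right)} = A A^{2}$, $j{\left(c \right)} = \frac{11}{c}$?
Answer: $- \frac{4442}{9} \approx -493.56$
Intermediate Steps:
$x{\left(Q \right)} = 3 - \frac{Q}{2}$ ($x{\left(Q \right)} = 3 + \frac{Q - 2 Q}{2} = 3 + \frac{\left(-1\right) Q}{2} = 3 - \frac{Q}{2}$)
$W{\left(A \right)} = A^{3}$
$D = \frac{121}{9}$ ($D = \left(\frac{11}{3 - 0}\right)^{2} = \left(\frac{11}{3 + 0}\right)^{2} = \left(\frac{11}{3}\right)^{2} = \frac{121}{9} \approx 13.444$)
$D - \left(- 69 W{\left(-2 \right)} - 45\right) = \frac{121}{9} - \left(- 69 \left(-2\right)^{3} - 45\right) = \frac{121}{9} - \left(\left(-69\right) \left(-8\right) - 45\right) = \frac{121}{9} - \left(552 - 45\right) = \frac{121}{9} - 507 = - \frac{4442}{9}$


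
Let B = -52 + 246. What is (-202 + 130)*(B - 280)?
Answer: 6192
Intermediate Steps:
B = 194
(-202 + 130)*(B - 280) = (-202 + 130)*(194 - 280) = -72*(-86) = 6192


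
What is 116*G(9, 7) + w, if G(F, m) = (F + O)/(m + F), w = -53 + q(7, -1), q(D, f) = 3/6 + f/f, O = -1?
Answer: 13/2 ≈ 6.5000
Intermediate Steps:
q(D, f) = 3/2 (q(D, f) = 3*(⅙) + 1 = ½ + 1 = 3/2)
w = -103/2 (w = -53 + 3/2 = -103/2 ≈ -51.500)
G(F, m) = (-1 + F)/(F + m) (G(F, m) = (F - 1)/(m + F) = (-1 + F)/(F + m))
116*G(9, 7) + w = 116*((-1 + 9)/(9 + 7)) - 103/2 = 116*(8/16) - 103/2 = 116*((1/16)*8) - 103/2 = 116*(½) - 103/2 = 58 - 103/2 = 13/2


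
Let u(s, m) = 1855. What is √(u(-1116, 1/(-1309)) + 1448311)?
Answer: √1450166 ≈ 1204.2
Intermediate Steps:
√(u(-1116, 1/(-1309)) + 1448311) = √(1855 + 1448311) = √1450166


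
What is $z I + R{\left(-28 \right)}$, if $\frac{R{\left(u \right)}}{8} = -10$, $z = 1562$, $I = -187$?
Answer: $-292174$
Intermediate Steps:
$R{\left(u \right)} = -80$ ($R{\left(u \right)} = 8 \left(-10\right) = -80$)
$z I + R{\left(-28 \right)} = 1562 \left(-187\right) - 80 = -292094 - 80 = -292174$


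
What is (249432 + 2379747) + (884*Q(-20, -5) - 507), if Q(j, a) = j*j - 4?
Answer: 2978736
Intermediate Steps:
Q(j, a) = -4 + j**2 (Q(j, a) = j**2 - 4 = -4 + j**2)
(249432 + 2379747) + (884*Q(-20, -5) - 507) = (249432 + 2379747) + (884*(-4 + (-20)**2) - 507) = 2629179 + (884*(-4 + 400) - 507) = 2629179 + (884*396 - 507) = 2629179 + (350064 - 507) = 2629179 + 349557 = 2978736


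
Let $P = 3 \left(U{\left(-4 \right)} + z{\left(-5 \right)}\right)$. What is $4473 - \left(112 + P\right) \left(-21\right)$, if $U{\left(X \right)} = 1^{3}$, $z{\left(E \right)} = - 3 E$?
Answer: $7833$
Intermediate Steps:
$U{\left(X \right)} = 1$
$P = 48$ ($P = 3 \left(1 - -15\right) = 3 \left(1 + 15\right) = 3 \cdot 16 = 48$)
$4473 - \left(112 + P\right) \left(-21\right) = 4473 - \left(112 + 48\right) \left(-21\right) = 4473 - 160 \left(-21\right) = 4473 - -3360 = 4473 + 3360 = 7833$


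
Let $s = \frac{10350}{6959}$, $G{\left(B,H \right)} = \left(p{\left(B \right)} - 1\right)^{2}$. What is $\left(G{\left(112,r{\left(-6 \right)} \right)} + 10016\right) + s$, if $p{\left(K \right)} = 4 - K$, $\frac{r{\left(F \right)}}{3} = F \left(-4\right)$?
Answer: $\frac{152391573}{6959} \approx 21899.0$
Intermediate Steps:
$r{\left(F \right)} = - 12 F$ ($r{\left(F \right)} = 3 F \left(-4\right) = 3 \left(- 4 F\right) = - 12 F$)
$G{\left(B,H \right)} = \left(3 - B\right)^{2}$ ($G{\left(B,H \right)} = \left(\left(4 - B\right) - 1\right)^{2} = \left(3 - B\right)^{2}$)
$s = \frac{10350}{6959}$ ($s = 10350 \cdot \frac{1}{6959} = \frac{10350}{6959} \approx 1.4873$)
$\left(G{\left(112,r{\left(-6 \right)} \right)} + 10016\right) + s = \left(\left(-3 + 112\right)^{2} + 10016\right) + \frac{10350}{6959} = \left(109^{2} + 10016\right) + \frac{10350}{6959} = \left(11881 + 10016\right) + \frac{10350}{6959} = 21897 + \frac{10350}{6959} = \frac{152391573}{6959}$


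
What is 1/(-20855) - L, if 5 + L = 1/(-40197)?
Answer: 4191522833/838308435 ≈ 5.0000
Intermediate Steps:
L = -200986/40197 (L = -5 + 1/(-40197) = -5 - 1/40197 = -200986/40197 ≈ -5.0000)
1/(-20855) - L = 1/(-20855) - 1*(-200986/40197) = -1/20855 + 200986/40197 = 4191522833/838308435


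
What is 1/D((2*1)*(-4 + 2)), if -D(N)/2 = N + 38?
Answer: -1/68 ≈ -0.014706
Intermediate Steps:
D(N) = -76 - 2*N (D(N) = -2*(N + 38) = -2*(38 + N) = -76 - 2*N)
1/D((2*1)*(-4 + 2)) = 1/(-76 - 2*2*1*(-4 + 2)) = 1/(-76 - 4*(-2)) = 1/(-76 - 2*(-4)) = 1/(-76 + 8) = 1/(-68) = -1/68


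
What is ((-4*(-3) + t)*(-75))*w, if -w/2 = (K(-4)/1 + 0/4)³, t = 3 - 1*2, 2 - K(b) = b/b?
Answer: 1950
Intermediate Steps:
K(b) = 1 (K(b) = 2 - b/b = 2 - 1*1 = 2 - 1 = 1)
t = 1 (t = 3 - 2 = 1)
w = -2 (w = -2*(1/1 + 0/4)³ = -2*(1*1 + 0*(¼))³ = -2*(1 + 0)³ = -2*1³ = -2*1 = -2)
((-4*(-3) + t)*(-75))*w = ((-4*(-3) + 1)*(-75))*(-2) = ((12 + 1)*(-75))*(-2) = (13*(-75))*(-2) = -975*(-2) = 1950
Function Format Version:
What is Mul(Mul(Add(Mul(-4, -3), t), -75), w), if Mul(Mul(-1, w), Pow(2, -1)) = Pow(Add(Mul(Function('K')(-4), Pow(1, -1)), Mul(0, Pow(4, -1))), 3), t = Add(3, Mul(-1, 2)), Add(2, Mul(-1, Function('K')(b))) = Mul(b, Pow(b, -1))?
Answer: 1950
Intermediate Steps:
Function('K')(b) = 1 (Function('K')(b) = Add(2, Mul(-1, Mul(b, Pow(b, -1)))) = Add(2, Mul(-1, 1)) = Add(2, -1) = 1)
t = 1 (t = Add(3, -2) = 1)
w = -2 (w = Mul(-2, Pow(Add(Mul(1, Pow(1, -1)), Mul(0, Pow(4, -1))), 3)) = Mul(-2, Pow(Add(Mul(1, 1), Mul(0, Rational(1, 4))), 3)) = Mul(-2, Pow(Add(1, 0), 3)) = Mul(-2, Pow(1, 3)) = Mul(-2, 1) = -2)
Mul(Mul(Add(Mul(-4, -3), t), -75), w) = Mul(Mul(Add(Mul(-4, -3), 1), -75), -2) = Mul(Mul(Add(12, 1), -75), -2) = Mul(Mul(13, -75), -2) = Mul(-975, -2) = 1950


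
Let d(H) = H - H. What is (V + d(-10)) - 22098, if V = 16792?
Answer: -5306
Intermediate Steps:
d(H) = 0
(V + d(-10)) - 22098 = (16792 + 0) - 22098 = 16792 - 22098 = -5306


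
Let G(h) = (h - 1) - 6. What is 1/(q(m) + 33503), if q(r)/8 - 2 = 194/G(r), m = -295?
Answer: 151/5060593 ≈ 2.9838e-5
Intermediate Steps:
G(h) = -7 + h (G(h) = (-1 + h) - 6 = -7 + h)
q(r) = 16 + 1552/(-7 + r) (q(r) = 16 + 8*(194/(-7 + r)) = 16 + 1552/(-7 + r))
1/(q(m) + 33503) = 1/(16*(90 - 295)/(-7 - 295) + 33503) = 1/(16*(-205)/(-302) + 33503) = 1/(16*(-1/302)*(-205) + 33503) = 1/(1640/151 + 33503) = 1/(5060593/151) = 151/5060593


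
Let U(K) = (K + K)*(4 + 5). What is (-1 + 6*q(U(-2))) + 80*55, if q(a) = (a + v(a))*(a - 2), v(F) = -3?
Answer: 13291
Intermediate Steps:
U(K) = 18*K (U(K) = (2*K)*9 = 18*K)
q(a) = (-3 + a)*(-2 + a) (q(a) = (a - 3)*(a - 2) = (-3 + a)*(-2 + a))
(-1 + 6*q(U(-2))) + 80*55 = (-1 + 6*(6 + (18*(-2))² - 90*(-2))) + 80*55 = (-1 + 6*(6 + (-36)² - 5*(-36))) + 4400 = (-1 + 6*(6 + 1296 + 180)) + 4400 = (-1 + 6*1482) + 4400 = (-1 + 8892) + 4400 = 8891 + 4400 = 13291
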